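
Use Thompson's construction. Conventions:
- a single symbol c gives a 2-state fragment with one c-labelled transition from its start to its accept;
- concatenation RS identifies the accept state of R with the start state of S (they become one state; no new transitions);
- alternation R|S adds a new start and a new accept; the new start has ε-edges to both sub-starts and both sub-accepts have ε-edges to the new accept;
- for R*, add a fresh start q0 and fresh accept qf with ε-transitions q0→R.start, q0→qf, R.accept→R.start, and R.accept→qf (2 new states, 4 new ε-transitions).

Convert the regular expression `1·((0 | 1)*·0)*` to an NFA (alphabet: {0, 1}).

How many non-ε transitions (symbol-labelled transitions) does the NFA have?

4

Per subexpression:
Each of the 4 symbol leaves contributes exactly 1 symbol transition.
  0 | 1 → 2 symbol transitions
  (0 | 1)* → 2 symbol transitions
  (0 | 1)*·0 → 3 symbol transitions
  ((0 | 1)*·0)* → 3 symbol transitions
  1·((0 | 1)*·0)* → 4 symbol transitions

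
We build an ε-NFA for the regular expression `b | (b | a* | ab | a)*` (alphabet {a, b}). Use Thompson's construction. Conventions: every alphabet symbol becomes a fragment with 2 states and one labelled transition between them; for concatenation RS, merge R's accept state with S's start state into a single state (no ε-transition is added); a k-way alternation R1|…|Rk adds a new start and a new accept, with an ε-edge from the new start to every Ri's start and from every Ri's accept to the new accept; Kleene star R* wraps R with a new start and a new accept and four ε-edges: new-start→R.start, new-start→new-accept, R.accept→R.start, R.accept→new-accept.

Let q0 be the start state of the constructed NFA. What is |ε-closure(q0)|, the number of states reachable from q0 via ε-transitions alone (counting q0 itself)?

13

Let C(F) = |ε-closure(F.start)| within fragment F, and note whether F accepts ε. Symbol fragments have C = 1 and do not accept ε. Then:
  a* — |ε-closure| = 1 (new start) + 1 (body) + 1 (new accept) = 3
  ab — same as the first factor's closure: |ε-closure| = 1
  b | a* | ab | a — new start ε-reaches every alternative's start; at least one alternative accepts ε, so the union's new accept is reached too: |ε-closure| = 1 + 1 + 3 + 1 + 1 + 1 = 8
  (b | a* | ab | a)* — the star's fresh start ε-reaches both the body's start and the fresh accept: |ε-closure| = 2 + 8 = 10
  b | (b | a* | ab | a)* — new start ε-reaches every alternative's start; at least one alternative accepts ε, so the union's new accept is reached too: |ε-closure| = 1 + 1 + 10 + 1 = 13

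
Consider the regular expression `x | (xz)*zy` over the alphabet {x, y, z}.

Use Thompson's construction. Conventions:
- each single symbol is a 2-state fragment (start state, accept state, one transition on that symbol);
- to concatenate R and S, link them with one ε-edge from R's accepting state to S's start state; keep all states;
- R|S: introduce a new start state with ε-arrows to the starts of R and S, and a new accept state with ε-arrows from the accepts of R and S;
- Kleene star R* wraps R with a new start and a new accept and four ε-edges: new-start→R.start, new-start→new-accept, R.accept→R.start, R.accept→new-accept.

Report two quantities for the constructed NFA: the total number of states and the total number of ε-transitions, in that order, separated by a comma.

14, 11

Building bottom-up:
Each of the 5 symbol leaves contributes 2 states and 0 ε-transitions.
  xz : 4 states, 1 ε-transition
  (xz)* : 6 states, 5 ε-transitions
  (xz)*zy : 10 states, 7 ε-transitions
  x | (xz)*zy : 14 states, 11 ε-transitions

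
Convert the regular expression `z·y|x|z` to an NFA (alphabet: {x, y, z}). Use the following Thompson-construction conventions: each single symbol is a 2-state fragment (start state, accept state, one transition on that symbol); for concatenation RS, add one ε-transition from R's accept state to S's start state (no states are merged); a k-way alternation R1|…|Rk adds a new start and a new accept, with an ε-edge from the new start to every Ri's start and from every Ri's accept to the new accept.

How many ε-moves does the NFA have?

7

By structural recursion:
Each of the 4 symbol leaves contributes 0 ε-transitions.
  z·y : 1 ε-transition
  z·y|x|z : 7 ε-transitions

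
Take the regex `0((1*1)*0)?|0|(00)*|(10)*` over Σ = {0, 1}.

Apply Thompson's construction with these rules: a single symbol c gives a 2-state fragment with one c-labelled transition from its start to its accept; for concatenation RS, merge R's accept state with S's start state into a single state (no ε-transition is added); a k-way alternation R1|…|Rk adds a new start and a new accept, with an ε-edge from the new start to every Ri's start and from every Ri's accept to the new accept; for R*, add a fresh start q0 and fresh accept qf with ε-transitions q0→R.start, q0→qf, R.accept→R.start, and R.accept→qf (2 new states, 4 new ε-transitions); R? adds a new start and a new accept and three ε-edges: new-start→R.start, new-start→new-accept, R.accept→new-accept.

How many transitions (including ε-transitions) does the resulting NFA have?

Building bottom-up:
Each of the 9 symbol leaves contributes 1 transition (1 symbol, 0 ε).
  1* — 5 transitions (1 symbol, 4 ε)
  1*1 — 6 transitions (2 symbol, 4 ε)
  (1*1)* — 10 transitions (2 symbol, 8 ε)
  (1*1)*0 — 11 transitions (3 symbol, 8 ε)
  ((1*1)*0)? — 14 transitions (3 symbol, 11 ε)
  0((1*1)*0)? — 15 transitions (4 symbol, 11 ε)
  00 — 2 transitions (2 symbol, 0 ε)
  (00)* — 6 transitions (2 symbol, 4 ε)
  10 — 2 transitions (2 symbol, 0 ε)
  (10)* — 6 transitions (2 symbol, 4 ε)
  0((1*1)*0)?|0|(00)*|(10)* — 36 transitions (9 symbol, 27 ε)

36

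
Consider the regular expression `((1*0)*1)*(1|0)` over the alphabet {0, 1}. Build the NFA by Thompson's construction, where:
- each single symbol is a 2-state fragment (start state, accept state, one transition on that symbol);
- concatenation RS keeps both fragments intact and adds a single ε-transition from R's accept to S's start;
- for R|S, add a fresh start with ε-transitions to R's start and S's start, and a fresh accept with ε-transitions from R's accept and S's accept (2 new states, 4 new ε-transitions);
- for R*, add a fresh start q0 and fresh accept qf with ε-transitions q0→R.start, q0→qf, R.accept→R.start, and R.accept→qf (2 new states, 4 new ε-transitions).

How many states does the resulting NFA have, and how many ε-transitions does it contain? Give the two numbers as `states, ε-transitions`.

Building bottom-up:
Each of the 5 symbol leaves contributes 2 states and 0 ε-transitions.
  1* → 4 states, 4 ε-transitions
  1*0 → 6 states, 5 ε-transitions
  (1*0)* → 8 states, 9 ε-transitions
  (1*0)*1 → 10 states, 10 ε-transitions
  ((1*0)*1)* → 12 states, 14 ε-transitions
  1|0 → 6 states, 4 ε-transitions
  ((1*0)*1)*(1|0) → 18 states, 19 ε-transitions

18, 19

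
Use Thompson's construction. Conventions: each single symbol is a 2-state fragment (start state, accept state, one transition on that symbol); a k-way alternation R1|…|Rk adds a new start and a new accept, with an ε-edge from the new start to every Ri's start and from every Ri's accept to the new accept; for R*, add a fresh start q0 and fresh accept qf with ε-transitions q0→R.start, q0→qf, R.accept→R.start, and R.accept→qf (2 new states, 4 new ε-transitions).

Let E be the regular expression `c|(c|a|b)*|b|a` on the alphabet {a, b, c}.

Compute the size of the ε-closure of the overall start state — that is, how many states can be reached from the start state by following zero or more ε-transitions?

11

Let C(F) = |ε-closure(F.start)| within fragment F, and note whether F accepts ε. Symbol fragments have C = 1 and do not accept ε. Then:
  c|a|b : |ε-closure| = 1 + 1 + 1 + 1 = 4 (the new accept is not ε-reachable since no branch accepts ε)
  (c|a|b)* : the star's fresh start ε-reaches both the body's start and the fresh accept: |ε-closure| = 2 + 4 = 6
  c|(c|a|b)*|b|a : new start ε-reaches every alternative's start; at least one alternative accepts ε, so the union's new accept is reached too: |ε-closure| = 1 + 1 + 6 + 1 + 1 + 1 = 11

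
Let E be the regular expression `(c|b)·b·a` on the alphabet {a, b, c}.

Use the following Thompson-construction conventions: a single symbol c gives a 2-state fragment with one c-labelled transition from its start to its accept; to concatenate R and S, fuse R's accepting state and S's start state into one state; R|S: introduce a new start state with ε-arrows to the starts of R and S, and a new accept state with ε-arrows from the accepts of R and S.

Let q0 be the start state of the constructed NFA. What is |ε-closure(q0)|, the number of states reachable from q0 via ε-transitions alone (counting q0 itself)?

Let C(F) = |ε-closure(F.start)| within fragment F, and note whether F accepts ε. Symbol fragments have C = 1 and do not accept ε. Then:
  c|b : |ε-closure| = 1 + 1 + 1 = 3 (the new accept is not ε-reachable since no branch accepts ε)
  (c|b)·b·a : |ε-closure| equals the left operand's closure size = 3 (its accept is not ε-reachable, so the closure stops there)

3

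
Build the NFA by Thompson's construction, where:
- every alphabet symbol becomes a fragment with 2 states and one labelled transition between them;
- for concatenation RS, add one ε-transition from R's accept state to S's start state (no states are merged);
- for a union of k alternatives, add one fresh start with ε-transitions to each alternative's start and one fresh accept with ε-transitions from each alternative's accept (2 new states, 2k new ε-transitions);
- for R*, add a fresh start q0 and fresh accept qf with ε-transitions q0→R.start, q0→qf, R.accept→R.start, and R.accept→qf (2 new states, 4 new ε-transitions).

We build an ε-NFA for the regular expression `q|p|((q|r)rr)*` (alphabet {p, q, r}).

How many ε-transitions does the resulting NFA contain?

Bottom-up over the parse tree:
Each of the 6 symbol leaves contributes 0 ε-transitions.
  q|r = 4 ε-transitions
  (q|r)rr = 6 ε-transitions
  ((q|r)rr)* = 10 ε-transitions
  q|p|((q|r)rr)* = 16 ε-transitions

16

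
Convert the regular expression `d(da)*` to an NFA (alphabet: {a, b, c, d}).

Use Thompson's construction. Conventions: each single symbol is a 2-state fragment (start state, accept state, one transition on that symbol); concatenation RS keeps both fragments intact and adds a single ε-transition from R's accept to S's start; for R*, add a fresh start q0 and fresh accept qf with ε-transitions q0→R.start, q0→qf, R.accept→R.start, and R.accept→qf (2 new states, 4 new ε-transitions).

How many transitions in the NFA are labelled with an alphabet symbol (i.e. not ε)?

3

Bottom-up over the parse tree:
Each of the 3 symbol leaves contributes exactly 1 symbol transition.
  da — 2 symbol transitions
  (da)* — 2 symbol transitions
  d(da)* — 3 symbol transitions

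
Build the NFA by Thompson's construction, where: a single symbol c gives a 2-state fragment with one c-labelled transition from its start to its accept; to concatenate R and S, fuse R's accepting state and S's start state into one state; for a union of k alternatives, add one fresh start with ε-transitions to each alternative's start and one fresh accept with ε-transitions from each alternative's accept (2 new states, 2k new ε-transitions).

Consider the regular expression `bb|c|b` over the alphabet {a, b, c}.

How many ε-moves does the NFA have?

By structural recursion:
Each of the 4 symbol leaves contributes 0 ε-transitions.
  bb = 0 ε-transitions
  bb|c|b = 6 ε-transitions

6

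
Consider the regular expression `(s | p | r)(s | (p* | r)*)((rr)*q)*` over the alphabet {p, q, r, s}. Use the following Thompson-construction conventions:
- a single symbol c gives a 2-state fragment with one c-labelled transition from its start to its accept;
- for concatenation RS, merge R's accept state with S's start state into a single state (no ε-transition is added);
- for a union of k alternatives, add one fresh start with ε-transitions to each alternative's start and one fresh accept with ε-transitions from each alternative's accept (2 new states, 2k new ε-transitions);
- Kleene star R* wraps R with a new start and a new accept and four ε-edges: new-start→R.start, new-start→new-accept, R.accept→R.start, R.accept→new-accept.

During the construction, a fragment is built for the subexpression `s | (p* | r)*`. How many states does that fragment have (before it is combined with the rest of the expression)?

14

Fragment for `s | (p* | r)*`:
Each of the 3 symbol leaves contributes a 2-state fragment.
  p* = 4 states
  p* | r = 8 states
  (p* | r)* = 10 states
  s | (p* | r)* = 14 states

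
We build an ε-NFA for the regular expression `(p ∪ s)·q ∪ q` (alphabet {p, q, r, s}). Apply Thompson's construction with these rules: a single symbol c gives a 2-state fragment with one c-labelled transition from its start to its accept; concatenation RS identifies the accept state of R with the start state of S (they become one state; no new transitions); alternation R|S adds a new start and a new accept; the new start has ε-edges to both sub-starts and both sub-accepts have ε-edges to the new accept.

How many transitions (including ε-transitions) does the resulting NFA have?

12

Per subexpression:
Each of the 4 symbol leaves contributes 1 transition (1 symbol, 0 ε).
  p ∪ s → 6 transitions (2 symbol, 4 ε)
  (p ∪ s)·q → 7 transitions (3 symbol, 4 ε)
  (p ∪ s)·q ∪ q → 12 transitions (4 symbol, 8 ε)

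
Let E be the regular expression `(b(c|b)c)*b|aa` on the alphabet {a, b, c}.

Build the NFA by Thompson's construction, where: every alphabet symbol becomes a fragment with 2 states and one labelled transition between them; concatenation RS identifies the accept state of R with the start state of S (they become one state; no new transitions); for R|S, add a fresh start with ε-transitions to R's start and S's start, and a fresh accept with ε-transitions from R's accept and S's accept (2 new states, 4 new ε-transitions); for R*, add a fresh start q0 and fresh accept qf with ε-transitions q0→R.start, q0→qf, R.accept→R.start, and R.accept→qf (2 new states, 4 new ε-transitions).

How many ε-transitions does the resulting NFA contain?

12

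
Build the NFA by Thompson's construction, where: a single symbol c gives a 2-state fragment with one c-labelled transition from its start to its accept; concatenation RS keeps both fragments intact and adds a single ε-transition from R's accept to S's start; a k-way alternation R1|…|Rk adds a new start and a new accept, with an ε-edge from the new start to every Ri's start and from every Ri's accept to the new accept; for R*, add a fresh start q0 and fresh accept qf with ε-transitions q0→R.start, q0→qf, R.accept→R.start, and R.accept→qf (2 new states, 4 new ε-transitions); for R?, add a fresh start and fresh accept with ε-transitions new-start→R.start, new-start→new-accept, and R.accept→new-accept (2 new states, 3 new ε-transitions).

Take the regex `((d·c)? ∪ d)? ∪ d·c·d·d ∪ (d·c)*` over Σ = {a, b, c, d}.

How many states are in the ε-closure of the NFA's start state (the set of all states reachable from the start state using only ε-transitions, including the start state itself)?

14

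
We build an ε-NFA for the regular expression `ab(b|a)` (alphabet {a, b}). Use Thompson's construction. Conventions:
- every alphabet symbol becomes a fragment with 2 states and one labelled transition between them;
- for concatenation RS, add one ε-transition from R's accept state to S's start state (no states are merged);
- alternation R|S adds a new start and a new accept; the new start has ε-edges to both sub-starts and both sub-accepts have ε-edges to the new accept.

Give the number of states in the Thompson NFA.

10

Per subexpression:
Each of the 4 symbol leaves contributes a 2-state fragment.
  b|a : 6 states
  ab(b|a) : 10 states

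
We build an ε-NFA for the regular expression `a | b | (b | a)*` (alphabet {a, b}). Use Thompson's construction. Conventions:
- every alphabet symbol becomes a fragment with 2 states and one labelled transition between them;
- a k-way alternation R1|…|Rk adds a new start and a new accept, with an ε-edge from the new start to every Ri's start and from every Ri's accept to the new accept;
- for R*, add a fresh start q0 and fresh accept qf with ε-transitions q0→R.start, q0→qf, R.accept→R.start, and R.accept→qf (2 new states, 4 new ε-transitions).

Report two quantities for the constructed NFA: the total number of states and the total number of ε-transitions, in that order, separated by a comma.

Building bottom-up:
Each of the 4 symbol leaves contributes 2 states and 0 ε-transitions.
  b | a : 6 states, 4 ε-transitions
  (b | a)* : 8 states, 8 ε-transitions
  a | b | (b | a)* : 14 states, 14 ε-transitions

14, 14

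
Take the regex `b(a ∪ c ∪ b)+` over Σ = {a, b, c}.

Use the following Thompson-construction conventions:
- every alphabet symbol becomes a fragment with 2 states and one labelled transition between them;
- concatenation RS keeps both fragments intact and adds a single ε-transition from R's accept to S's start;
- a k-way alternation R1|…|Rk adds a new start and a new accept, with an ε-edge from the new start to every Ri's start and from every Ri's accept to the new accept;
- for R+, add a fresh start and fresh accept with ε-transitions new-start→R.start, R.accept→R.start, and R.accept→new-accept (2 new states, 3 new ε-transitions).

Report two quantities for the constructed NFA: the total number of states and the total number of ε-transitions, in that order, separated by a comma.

12, 10

Recursing over subexpressions:
Each of the 4 symbol leaves contributes 2 states and 0 ε-transitions.
  a ∪ c ∪ b → 8 states, 6 ε-transitions
  (a ∪ c ∪ b)+ → 10 states, 9 ε-transitions
  b(a ∪ c ∪ b)+ → 12 states, 10 ε-transitions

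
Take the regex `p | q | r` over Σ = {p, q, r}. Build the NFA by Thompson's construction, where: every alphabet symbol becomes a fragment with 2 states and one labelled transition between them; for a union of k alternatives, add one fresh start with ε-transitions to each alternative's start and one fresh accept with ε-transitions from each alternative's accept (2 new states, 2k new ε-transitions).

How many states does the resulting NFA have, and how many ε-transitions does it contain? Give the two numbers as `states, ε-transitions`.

8, 6

Building bottom-up:
Each of the 3 symbol leaves contributes 2 states and 0 ε-transitions.
  p | q | r : 8 states, 6 ε-transitions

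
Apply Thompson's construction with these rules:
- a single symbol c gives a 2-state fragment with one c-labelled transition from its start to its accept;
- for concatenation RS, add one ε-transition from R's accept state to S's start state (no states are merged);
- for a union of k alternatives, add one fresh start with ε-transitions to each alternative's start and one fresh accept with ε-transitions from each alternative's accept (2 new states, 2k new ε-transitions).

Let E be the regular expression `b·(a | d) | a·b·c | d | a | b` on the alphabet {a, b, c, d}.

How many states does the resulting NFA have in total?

22

Recursing over subexpressions:
Each of the 9 symbol leaves contributes a 2-state fragment.
  a | d : 6 states
  b·(a | d) : 8 states
  a·b·c : 6 states
  b·(a | d) | a·b·c | d | a | b : 22 states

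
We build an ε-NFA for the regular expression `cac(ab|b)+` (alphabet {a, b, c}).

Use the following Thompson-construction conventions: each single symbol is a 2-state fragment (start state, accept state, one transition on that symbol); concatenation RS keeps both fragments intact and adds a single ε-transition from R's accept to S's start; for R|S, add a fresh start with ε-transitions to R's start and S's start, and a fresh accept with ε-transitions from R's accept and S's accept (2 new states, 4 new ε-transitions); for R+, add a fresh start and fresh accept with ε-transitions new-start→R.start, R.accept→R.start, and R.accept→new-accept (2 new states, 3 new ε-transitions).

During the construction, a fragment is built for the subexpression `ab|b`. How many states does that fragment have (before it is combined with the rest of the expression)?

8

Fragment for `ab|b`:
Each of the 3 symbol leaves contributes a 2-state fragment.
  ab : 4 states
  ab|b : 8 states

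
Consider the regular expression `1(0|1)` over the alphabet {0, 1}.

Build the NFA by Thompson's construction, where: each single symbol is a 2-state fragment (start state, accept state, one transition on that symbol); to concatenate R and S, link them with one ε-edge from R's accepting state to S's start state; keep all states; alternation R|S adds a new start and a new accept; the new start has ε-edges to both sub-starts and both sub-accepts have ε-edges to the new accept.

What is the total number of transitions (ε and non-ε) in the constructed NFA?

8

Recursing over subexpressions:
Each of the 3 symbol leaves contributes 1 transition (1 symbol, 0 ε).
  0|1 = 6 transitions (2 symbol, 4 ε)
  1(0|1) = 8 transitions (3 symbol, 5 ε)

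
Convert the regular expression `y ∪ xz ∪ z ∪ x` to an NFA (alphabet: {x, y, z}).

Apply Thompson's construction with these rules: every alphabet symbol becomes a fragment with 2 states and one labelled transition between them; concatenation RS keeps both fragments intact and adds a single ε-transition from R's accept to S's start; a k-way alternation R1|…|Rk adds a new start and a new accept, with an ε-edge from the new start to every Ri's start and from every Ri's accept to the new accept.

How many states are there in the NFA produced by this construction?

By structural recursion:
Each of the 5 symbol leaves contributes a 2-state fragment.
  xz = 4 states
  y ∪ xz ∪ z ∪ x = 12 states

12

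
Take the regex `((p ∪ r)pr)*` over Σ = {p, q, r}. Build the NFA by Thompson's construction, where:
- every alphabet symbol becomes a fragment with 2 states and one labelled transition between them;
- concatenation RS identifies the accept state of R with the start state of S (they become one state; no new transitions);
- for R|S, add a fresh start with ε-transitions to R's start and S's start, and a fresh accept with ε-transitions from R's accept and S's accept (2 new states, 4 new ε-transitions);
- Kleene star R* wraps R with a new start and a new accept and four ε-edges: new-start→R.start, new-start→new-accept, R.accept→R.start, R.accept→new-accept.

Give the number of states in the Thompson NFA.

By structural recursion:
Each of the 4 symbol leaves contributes a 2-state fragment.
  p ∪ r — 6 states
  (p ∪ r)pr — 8 states
  ((p ∪ r)pr)* — 10 states

10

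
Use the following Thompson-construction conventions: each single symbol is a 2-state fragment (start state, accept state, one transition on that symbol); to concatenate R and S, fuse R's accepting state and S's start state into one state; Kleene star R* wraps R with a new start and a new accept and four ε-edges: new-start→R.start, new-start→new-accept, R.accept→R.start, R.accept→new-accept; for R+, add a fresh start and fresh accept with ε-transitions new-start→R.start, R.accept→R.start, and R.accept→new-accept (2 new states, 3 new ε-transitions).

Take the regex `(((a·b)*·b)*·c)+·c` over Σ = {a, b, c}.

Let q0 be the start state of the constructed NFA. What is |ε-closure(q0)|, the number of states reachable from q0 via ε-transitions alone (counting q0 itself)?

6

Work bottom-up. For each fragment F, track |ε-closure(F.start)| and whether F's accept lies in that closure (i.e. whether F accepts ε). A single-symbol fragment has closure size 1 and does not accept ε.
  a·b — same as the first factor's closure: |ε-closure| = 1
  (a·b)* — the star's fresh start ε-reaches both the body's start and the fresh accept: |ε-closure| = 2 + 1 = 3
  (a·b)*·b — the left operand accepts ε, so the closure extends into the next operand (the shared merged state is already counted); |ε-closure| = 3 + (1−1) = 3
  ((a·b)*·b)* — |ε-closure| = 1 (new start) + 3 (body) + 1 (new accept) = 5
  ((a·b)*·b)*·c — the left operand accepts ε, so the closure extends into the next operand (the shared merged state is already counted); |ε-closure| = 5 + (1−1) = 5
  (((a·b)*·b)*·c)+ — new start ε-reaches only the body's start; the new accept needs a symbol first: |ε-closure| = 1 + 5 = 6
  (((a·b)*·b)*·c)+·c — same as the first factor's closure: |ε-closure| = 6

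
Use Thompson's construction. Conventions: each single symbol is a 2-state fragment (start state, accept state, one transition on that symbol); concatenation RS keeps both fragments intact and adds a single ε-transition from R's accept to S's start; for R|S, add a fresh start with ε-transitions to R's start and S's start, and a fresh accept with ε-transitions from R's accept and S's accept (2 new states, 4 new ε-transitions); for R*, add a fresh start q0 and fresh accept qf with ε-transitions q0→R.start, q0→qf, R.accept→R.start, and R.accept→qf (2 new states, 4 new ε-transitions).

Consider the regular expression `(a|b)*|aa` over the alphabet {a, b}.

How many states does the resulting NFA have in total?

By structural recursion:
Each of the 4 symbol leaves contributes a 2-state fragment.
  a|b → 6 states
  (a|b)* → 8 states
  aa → 4 states
  (a|b)*|aa → 14 states

14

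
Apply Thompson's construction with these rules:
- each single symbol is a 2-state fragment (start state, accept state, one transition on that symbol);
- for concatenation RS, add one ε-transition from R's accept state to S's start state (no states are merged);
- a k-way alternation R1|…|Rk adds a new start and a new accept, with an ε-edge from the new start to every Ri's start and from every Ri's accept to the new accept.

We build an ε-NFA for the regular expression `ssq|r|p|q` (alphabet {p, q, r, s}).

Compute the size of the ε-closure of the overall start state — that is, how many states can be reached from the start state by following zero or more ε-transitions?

5

Let C(F) = |ε-closure(F.start)| within fragment F, and note whether F accepts ε. Symbol fragments have C = 1 and do not accept ε. Then:
  ssq → C equals the left operand's closure size = 1 (its accept is not ε-reachable, so the closure stops there)
  ssq|r|p|q → new start ε-reaches every alternative's start; none of them accept ε, so the new accept is not reached: C = 1 + 1 + 1 + 1 + 1 = 5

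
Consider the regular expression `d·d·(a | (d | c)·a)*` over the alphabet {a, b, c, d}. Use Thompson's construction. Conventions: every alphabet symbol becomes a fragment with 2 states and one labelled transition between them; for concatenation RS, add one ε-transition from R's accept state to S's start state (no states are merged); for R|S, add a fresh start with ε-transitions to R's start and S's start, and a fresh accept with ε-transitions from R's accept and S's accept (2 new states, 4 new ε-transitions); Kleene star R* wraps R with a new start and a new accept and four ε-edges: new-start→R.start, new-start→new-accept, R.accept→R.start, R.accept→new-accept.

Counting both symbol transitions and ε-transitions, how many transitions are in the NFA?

21

Recursing over subexpressions:
Each of the 6 symbol leaves contributes 1 transition (1 symbol, 0 ε).
  d | c → 6 transitions (2 symbol, 4 ε)
  (d | c)·a → 8 transitions (3 symbol, 5 ε)
  a | (d | c)·a → 13 transitions (4 symbol, 9 ε)
  (a | (d | c)·a)* → 17 transitions (4 symbol, 13 ε)
  d·d·(a | (d | c)·a)* → 21 transitions (6 symbol, 15 ε)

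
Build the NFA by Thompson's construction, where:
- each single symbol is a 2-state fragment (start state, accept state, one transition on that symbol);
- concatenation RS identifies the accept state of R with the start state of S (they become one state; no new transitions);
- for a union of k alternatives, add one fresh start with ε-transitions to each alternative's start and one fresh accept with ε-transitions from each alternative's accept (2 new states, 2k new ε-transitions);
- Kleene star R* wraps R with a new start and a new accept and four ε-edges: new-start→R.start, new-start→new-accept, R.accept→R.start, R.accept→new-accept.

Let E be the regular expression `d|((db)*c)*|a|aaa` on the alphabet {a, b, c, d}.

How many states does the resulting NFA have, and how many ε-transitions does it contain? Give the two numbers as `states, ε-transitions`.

Building bottom-up:
Each of the 8 symbol leaves contributes 2 states and 0 ε-transitions.
  db → 3 states, 0 ε-transitions
  (db)* → 5 states, 4 ε-transitions
  (db)*c → 6 states, 4 ε-transitions
  ((db)*c)* → 8 states, 8 ε-transitions
  aaa → 4 states, 0 ε-transitions
  d|((db)*c)*|a|aaa → 18 states, 16 ε-transitions

18, 16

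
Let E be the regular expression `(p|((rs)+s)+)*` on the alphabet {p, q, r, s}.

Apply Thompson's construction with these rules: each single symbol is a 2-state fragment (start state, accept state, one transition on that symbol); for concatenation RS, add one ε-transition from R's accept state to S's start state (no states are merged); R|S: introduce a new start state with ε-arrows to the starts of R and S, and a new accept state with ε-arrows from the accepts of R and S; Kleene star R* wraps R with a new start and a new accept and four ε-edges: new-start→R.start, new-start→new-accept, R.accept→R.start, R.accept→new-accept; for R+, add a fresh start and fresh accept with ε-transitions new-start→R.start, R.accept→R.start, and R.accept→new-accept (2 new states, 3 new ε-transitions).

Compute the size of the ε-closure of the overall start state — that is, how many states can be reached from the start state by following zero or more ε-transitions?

7

Work bottom-up. For each fragment F, track |ε-closure(F.start)| and whether F's accept lies in that closure (i.e. whether F accepts ε). A single-symbol fragment has closure size 1 and does not accept ε.
  rs : same as the first factor's closure: |ε-closure| = 1
  (rs)+ : new start ε-reaches only the body's start; the new accept needs a symbol first: |ε-closure| = 1 + 1 = 2
  (rs)+s : |ε-closure| equals the left operand's closure size = 2 (its accept is not ε-reachable, so the closure stops there)
  ((rs)+s)+ : new start ε-reaches only the body's start; the new accept needs a symbol first: |ε-closure| = 1 + 2 = 3
  p|((rs)+s)+ : new start ε-reaches every alternative's start; none of them accept ε, so the new accept is not reached: |ε-closure| = 1 + 1 + 3 = 5
  (p|((rs)+s)+)* : the star's fresh start ε-reaches both the body's start and the fresh accept: |ε-closure| = 2 + 5 = 7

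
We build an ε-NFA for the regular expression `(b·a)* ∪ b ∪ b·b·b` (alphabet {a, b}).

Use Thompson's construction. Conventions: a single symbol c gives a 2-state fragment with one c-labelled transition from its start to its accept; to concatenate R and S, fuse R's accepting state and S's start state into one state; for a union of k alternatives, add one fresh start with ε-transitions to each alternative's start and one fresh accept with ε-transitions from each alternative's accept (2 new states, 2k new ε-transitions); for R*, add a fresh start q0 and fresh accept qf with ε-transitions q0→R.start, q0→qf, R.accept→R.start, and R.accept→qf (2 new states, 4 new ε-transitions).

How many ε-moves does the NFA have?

Recursing over subexpressions:
Each of the 6 symbol leaves contributes 0 ε-transitions.
  b·a : 0 ε-transitions
  (b·a)* : 4 ε-transitions
  b·b·b : 0 ε-transitions
  (b·a)* ∪ b ∪ b·b·b : 10 ε-transitions

10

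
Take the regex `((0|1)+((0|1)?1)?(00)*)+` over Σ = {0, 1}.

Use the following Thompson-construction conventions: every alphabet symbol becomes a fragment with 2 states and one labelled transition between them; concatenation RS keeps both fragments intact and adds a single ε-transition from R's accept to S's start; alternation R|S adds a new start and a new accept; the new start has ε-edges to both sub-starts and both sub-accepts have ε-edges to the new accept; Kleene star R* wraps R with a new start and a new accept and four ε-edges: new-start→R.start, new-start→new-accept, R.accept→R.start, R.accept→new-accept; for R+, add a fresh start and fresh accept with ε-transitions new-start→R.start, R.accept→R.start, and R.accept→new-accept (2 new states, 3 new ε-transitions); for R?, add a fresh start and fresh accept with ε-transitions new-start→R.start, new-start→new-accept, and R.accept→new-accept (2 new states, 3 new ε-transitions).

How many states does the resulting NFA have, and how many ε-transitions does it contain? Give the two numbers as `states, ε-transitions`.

Building bottom-up:
Each of the 7 symbol leaves contributes 2 states and 0 ε-transitions.
  0|1 → 6 states, 4 ε-transitions
  (0|1)+ → 8 states, 7 ε-transitions
  0|1 → 6 states, 4 ε-transitions
  (0|1)? → 8 states, 7 ε-transitions
  (0|1)?1 → 10 states, 8 ε-transitions
  ((0|1)?1)? → 12 states, 11 ε-transitions
  00 → 4 states, 1 ε-transition
  (00)* → 6 states, 5 ε-transitions
  (0|1)+((0|1)?1)?(00)* → 26 states, 25 ε-transitions
  ((0|1)+((0|1)?1)?(00)*)+ → 28 states, 28 ε-transitions

28, 28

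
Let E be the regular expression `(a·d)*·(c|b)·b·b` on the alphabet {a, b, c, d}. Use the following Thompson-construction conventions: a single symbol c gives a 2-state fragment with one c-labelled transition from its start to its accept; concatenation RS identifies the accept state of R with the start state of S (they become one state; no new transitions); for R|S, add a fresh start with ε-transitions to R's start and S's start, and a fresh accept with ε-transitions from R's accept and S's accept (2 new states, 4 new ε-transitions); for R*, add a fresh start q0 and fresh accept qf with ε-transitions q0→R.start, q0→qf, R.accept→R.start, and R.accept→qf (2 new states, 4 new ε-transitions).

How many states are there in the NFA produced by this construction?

12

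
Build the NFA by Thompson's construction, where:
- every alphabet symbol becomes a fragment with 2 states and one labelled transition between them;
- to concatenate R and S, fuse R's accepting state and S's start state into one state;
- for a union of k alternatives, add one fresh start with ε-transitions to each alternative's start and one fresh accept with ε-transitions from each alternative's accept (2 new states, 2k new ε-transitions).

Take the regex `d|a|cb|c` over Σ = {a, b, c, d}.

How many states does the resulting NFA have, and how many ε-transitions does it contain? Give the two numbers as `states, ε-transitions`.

By structural recursion:
Each of the 5 symbol leaves contributes 2 states and 0 ε-transitions.
  cb → 3 states, 0 ε-transitions
  d|a|cb|c → 11 states, 8 ε-transitions

11, 8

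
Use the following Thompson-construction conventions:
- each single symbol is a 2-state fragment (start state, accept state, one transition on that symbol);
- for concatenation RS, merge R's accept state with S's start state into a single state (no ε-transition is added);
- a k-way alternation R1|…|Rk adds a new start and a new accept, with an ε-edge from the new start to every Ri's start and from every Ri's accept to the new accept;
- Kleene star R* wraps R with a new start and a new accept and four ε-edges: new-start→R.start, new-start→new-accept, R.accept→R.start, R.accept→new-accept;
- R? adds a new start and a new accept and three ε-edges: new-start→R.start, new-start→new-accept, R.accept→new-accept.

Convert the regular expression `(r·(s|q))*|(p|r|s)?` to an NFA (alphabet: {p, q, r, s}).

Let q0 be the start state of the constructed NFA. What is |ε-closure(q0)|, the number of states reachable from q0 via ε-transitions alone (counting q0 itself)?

11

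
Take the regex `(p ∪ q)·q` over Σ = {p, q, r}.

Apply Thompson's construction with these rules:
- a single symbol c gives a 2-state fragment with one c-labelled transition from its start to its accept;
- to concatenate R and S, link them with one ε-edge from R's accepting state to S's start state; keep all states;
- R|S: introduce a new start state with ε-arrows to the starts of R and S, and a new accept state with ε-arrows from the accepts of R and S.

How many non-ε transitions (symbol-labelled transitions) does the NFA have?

Per subexpression:
Each of the 3 symbol leaves contributes exactly 1 symbol transition.
  p ∪ q → 2 symbol transitions
  (p ∪ q)·q → 3 symbol transitions

3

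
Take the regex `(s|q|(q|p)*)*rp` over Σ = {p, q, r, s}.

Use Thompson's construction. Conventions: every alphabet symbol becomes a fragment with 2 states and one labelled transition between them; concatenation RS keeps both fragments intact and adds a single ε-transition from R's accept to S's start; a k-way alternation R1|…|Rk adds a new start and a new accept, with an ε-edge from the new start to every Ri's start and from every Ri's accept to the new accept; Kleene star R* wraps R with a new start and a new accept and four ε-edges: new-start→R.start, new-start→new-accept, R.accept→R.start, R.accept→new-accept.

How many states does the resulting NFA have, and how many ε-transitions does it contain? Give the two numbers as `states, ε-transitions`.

By structural recursion:
Each of the 6 symbol leaves contributes 2 states and 0 ε-transitions.
  q|p : 6 states, 4 ε-transitions
  (q|p)* : 8 states, 8 ε-transitions
  s|q|(q|p)* : 14 states, 14 ε-transitions
  (s|q|(q|p)*)* : 16 states, 18 ε-transitions
  (s|q|(q|p)*)*rp : 20 states, 20 ε-transitions

20, 20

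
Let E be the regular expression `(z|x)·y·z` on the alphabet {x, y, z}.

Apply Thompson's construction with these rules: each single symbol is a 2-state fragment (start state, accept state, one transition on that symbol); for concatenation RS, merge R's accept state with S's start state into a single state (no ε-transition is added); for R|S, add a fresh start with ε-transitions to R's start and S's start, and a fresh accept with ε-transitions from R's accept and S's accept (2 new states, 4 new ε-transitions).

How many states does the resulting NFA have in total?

By structural recursion:
Each of the 4 symbol leaves contributes a 2-state fragment.
  z|x : 6 states
  (z|x)·y·z : 8 states

8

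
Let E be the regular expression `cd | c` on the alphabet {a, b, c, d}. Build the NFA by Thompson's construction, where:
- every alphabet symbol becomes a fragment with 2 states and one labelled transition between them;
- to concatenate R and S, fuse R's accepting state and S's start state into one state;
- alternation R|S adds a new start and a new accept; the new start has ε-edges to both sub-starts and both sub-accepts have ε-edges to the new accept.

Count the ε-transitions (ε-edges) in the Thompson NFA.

4

Building bottom-up:
Each of the 3 symbol leaves contributes 0 ε-transitions.
  cd = 0 ε-transitions
  cd | c = 4 ε-transitions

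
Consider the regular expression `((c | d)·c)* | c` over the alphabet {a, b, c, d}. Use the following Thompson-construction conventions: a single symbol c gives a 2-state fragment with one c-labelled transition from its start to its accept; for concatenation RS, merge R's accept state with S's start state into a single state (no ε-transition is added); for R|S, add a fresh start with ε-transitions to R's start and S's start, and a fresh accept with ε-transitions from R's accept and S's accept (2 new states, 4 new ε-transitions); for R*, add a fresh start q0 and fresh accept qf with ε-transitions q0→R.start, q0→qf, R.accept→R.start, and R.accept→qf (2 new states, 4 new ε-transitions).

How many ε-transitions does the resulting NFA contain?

Per subexpression:
Each of the 4 symbol leaves contributes 0 ε-transitions.
  c | d → 4 ε-transitions
  (c | d)·c → 4 ε-transitions
  ((c | d)·c)* → 8 ε-transitions
  ((c | d)·c)* | c → 12 ε-transitions

12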